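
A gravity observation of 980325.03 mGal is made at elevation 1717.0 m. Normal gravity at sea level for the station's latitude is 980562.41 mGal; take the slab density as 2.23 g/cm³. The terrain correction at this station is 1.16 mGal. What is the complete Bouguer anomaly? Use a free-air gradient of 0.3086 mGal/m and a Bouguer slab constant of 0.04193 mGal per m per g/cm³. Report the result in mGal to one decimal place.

133.1

Free-air correction = 0.3086 × 1717.0 = 529.87 mGal
Free-air anomaly = 980325.03 − 980562.41 + (529.87) = 292.49 mGal
Bouguer slab correction = 0.04193 × 2.23 × 1717.0 = 160.55 mGal
Simple Bouguer anomaly = 292.49 − (160.55) = 131.94 mGal
Complete Bouguer anomaly = 131.94 + 1.16 = 133.10 mGal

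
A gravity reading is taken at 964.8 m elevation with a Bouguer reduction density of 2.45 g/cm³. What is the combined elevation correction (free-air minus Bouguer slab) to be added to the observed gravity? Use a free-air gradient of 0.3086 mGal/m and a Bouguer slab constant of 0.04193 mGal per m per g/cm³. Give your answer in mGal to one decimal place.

198.6

Combined gradient = 0.3086 − 0.04193 × 2.45 = 0.2058715 mGal/m
Combined elevation correction = 0.2058715 × 964.8 = 198.6 mGal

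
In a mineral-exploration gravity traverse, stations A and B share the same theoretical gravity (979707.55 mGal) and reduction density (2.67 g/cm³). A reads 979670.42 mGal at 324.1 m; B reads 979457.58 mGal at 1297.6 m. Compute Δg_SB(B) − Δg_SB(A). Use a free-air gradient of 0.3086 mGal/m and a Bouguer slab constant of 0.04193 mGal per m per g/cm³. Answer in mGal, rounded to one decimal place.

-21.4

Δg_SB(A) = 979670.42 − 979707.55 + 0.3086×324.1 − 0.04193×2.67×324.1 = 26.60 mGal
Δg_SB(B) = 979457.58 − 979707.55 + 0.3086×1297.6 − 0.04193×2.67×1297.6 = 5.20 mGal
Difference = 5.20 − (26.60) = -21.40 mGal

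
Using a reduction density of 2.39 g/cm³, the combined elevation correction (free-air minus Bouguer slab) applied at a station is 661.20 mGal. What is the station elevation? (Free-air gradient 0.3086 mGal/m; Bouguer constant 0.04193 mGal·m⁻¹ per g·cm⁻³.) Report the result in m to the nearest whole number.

3173

Combined gradient = 0.3086 − 0.04193 × 2.39 = 0.2083873 mGal/m
h = 661.20 / 0.2083873 = 3172.94 m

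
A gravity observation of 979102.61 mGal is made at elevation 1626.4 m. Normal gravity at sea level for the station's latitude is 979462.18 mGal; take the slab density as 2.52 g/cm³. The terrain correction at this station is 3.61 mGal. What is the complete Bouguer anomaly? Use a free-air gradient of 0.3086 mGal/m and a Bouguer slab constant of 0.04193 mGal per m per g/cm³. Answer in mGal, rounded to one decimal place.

Free-air correction = 0.3086 × 1626.4 = 501.91 mGal
Free-air anomaly = 979102.61 − 979462.18 + (501.91) = 142.34 mGal
Bouguer slab correction = 0.04193 × 2.52 × 1626.4 = 171.85 mGal
Simple Bouguer anomaly = 142.34 − (171.85) = -29.51 mGal
Complete Bouguer anomaly = -29.51 + 3.61 = -25.90 mGal

-25.9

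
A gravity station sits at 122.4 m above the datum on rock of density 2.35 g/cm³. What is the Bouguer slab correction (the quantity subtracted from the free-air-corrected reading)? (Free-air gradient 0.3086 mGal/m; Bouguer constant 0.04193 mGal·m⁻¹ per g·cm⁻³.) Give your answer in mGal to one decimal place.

12.1

Bouguer slab correction = 0.04193 × 2.35 × 122.4 = 12.1 mGal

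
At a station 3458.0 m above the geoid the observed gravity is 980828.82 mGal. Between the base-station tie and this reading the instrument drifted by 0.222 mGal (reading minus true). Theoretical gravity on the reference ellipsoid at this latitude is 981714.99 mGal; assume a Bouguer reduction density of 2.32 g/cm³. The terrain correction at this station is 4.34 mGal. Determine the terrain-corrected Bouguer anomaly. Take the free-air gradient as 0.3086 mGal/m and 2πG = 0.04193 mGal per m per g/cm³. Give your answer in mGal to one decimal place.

Drift-corrected reading = 980828.82 − (0.222) = 980828.598 mGal
Free-air correction = 0.3086 × 3458.0 = 1067.14 mGal
Free-air anomaly = 980828.598 − 981714.99 + (1067.14) = 180.748 mGal
Bouguer slab correction = 0.04193 × 2.32 × 3458.0 = 336.39 mGal
Simple Bouguer anomaly = 180.748 − (336.39) = -155.642 mGal
Complete Bouguer anomaly = -155.642 + 4.34 = -151.302 mGal

-151.3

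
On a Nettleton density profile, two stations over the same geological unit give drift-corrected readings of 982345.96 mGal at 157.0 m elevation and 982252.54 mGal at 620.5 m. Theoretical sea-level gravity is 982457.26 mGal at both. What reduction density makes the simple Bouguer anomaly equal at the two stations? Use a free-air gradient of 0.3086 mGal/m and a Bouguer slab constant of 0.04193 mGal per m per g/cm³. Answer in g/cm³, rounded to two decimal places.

Δg_obs = 982252.54 − 982345.96 = -93.42 mGal over Δh = 620.5 − 157.0 = 463.5 m
Equal Bouguer anomalies ⇒ Δg_obs + (0.3086 − 0.04193ρ)·Δh = 0
0.3086 − 0.04193ρ = −Δg_obs/Δh = 0.20155
ρ = (0.3086 − 0.20155) / 0.04193 = 2.55 g/cm³

2.55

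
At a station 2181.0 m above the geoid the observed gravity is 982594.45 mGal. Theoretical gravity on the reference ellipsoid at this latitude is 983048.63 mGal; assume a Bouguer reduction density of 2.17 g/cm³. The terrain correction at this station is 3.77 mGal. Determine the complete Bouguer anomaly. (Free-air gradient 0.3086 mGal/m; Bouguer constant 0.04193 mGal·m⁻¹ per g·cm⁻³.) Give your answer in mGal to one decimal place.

Free-air correction = 0.3086 × 2181.0 = 673.06 mGal
Free-air anomaly = 982594.45 − 983048.63 + (673.06) = 218.88 mGal
Bouguer slab correction = 0.04193 × 2.17 × 2181.0 = 198.45 mGal
Simple Bouguer anomaly = 218.88 − (198.45) = 20.43 mGal
Complete Bouguer anomaly = 20.43 + 3.77 = 24.20 mGal

24.2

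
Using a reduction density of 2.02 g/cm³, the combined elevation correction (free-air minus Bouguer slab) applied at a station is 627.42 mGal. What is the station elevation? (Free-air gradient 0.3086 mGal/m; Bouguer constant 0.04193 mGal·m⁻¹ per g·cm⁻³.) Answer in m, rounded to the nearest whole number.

2802

Combined gradient = 0.3086 − 0.04193 × 2.02 = 0.2239014 mGal/m
h = 627.42 / 0.2239014 = 2802.22 m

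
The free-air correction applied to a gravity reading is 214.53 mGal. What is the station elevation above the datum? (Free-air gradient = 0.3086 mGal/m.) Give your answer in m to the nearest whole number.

695

h = 214.53 / 0.3086 = 695.17 m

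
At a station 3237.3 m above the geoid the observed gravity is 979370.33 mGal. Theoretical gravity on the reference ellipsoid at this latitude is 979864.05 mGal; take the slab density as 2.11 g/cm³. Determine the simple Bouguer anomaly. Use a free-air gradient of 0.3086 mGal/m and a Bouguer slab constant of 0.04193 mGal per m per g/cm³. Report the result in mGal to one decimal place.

Free-air correction = 0.3086 × 3237.3 = 999.03 mGal
Free-air anomaly = 979370.33 − 979864.05 + (999.03) = 505.31 mGal
Bouguer slab correction = 0.04193 × 2.11 × 3237.3 = 286.41 mGal
Simple Bouguer anomaly = 505.31 − (286.41) = 218.90 mGal

218.9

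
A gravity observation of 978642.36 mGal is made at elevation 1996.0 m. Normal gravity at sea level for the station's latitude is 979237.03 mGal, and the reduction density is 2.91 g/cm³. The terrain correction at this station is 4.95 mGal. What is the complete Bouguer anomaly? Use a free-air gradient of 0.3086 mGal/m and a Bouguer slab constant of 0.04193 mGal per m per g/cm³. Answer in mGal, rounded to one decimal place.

Free-air correction = 0.3086 × 1996.0 = 615.97 mGal
Free-air anomaly = 978642.36 − 979237.03 + (615.97) = 21.30 mGal
Bouguer slab correction = 0.04193 × 2.91 × 1996.0 = 243.54 mGal
Simple Bouguer anomaly = 21.30 − (243.54) = -222.24 mGal
Complete Bouguer anomaly = -222.24 + 4.95 = -217.29 mGal

-217.3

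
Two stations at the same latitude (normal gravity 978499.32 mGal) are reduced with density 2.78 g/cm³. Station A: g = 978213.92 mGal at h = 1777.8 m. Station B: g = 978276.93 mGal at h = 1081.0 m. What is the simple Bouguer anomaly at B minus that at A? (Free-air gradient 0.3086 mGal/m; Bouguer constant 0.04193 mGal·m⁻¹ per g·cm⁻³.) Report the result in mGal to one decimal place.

Δg_SB(A) = 978213.92 − 978499.32 + 0.3086×1777.8 − 0.04193×2.78×1777.8 = 56.00 mGal
Δg_SB(B) = 978276.93 − 978499.32 + 0.3086×1081.0 − 0.04193×2.78×1081.0 = -14.80 mGal
Difference = -14.80 − (56.00) = -70.80 mGal

-70.8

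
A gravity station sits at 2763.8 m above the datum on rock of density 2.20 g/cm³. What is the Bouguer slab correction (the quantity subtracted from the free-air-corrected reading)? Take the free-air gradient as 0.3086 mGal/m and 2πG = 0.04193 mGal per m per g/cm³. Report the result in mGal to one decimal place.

254.9

Bouguer slab correction = 0.04193 × 2.20 × 2763.8 = 254.9 mGal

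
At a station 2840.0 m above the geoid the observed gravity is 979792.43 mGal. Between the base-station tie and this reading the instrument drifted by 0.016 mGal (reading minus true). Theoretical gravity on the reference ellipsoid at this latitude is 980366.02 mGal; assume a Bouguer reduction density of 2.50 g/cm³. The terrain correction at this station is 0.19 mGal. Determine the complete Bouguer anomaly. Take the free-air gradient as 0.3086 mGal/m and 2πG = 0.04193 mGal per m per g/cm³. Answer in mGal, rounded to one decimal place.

Drift-corrected reading = 979792.43 − (0.016) = 979792.414 mGal
Free-air correction = 0.3086 × 2840.0 = 876.42 mGal
Free-air anomaly = 979792.414 − 980366.02 + (876.42) = 302.814 mGal
Bouguer slab correction = 0.04193 × 2.50 × 2840.0 = 297.70 mGal
Simple Bouguer anomaly = 302.814 − (297.70) = 5.114 mGal
Complete Bouguer anomaly = 5.114 + 0.19 = 5.304 mGal

5.3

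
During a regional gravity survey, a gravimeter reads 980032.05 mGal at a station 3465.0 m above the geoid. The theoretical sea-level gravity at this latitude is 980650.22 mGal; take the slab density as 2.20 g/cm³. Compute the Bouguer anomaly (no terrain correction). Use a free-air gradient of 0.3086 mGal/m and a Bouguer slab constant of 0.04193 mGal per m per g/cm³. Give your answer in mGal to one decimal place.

Free-air correction = 0.3086 × 3465.0 = 1069.30 mGal
Free-air anomaly = 980032.05 − 980650.22 + (1069.30) = 451.13 mGal
Bouguer slab correction = 0.04193 × 2.20 × 3465.0 = 319.63 mGal
Simple Bouguer anomaly = 451.13 − (319.63) = 131.50 mGal

131.5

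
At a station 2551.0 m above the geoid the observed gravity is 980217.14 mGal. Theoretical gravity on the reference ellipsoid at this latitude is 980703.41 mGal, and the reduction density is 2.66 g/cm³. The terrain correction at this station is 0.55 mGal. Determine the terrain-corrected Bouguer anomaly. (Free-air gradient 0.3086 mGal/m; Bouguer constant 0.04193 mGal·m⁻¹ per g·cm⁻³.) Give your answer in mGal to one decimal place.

17.0

Free-air correction = 0.3086 × 2551.0 = 787.24 mGal
Free-air anomaly = 980217.14 − 980703.41 + (787.24) = 300.97 mGal
Bouguer slab correction = 0.04193 × 2.66 × 2551.0 = 284.52 mGal
Simple Bouguer anomaly = 300.97 − (284.52) = 16.45 mGal
Complete Bouguer anomaly = 16.45 + 0.55 = 17.00 mGal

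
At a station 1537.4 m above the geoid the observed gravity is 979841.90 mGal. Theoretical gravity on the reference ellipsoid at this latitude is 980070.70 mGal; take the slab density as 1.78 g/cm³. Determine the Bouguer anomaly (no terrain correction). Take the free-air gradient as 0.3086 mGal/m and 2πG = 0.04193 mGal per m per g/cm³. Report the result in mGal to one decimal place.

Free-air correction = 0.3086 × 1537.4 = 474.44 mGal
Free-air anomaly = 979841.90 − 980070.70 + (474.44) = 245.64 mGal
Bouguer slab correction = 0.04193 × 1.78 × 1537.4 = 114.74 mGal
Simple Bouguer anomaly = 245.64 − (114.74) = 130.90 mGal

130.9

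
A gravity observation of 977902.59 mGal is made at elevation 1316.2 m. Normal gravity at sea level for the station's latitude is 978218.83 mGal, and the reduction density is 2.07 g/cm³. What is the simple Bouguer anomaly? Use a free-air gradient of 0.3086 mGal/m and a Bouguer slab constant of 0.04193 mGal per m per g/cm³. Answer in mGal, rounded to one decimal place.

Free-air correction = 0.3086 × 1316.2 = 406.18 mGal
Free-air anomaly = 977902.59 − 978218.83 + (406.18) = 89.94 mGal
Bouguer slab correction = 0.04193 × 2.07 × 1316.2 = 114.24 mGal
Simple Bouguer anomaly = 89.94 − (114.24) = -24.30 mGal

-24.3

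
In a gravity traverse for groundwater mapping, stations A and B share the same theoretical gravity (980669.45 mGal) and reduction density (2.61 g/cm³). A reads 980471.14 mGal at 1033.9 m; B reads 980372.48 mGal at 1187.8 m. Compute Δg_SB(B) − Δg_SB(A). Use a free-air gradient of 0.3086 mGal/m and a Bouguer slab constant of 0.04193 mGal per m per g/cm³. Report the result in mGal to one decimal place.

Δg_SB(A) = 980471.14 − 980669.45 + 0.3086×1033.9 − 0.04193×2.61×1033.9 = 7.60 mGal
Δg_SB(B) = 980372.48 − 980669.45 + 0.3086×1187.8 − 0.04193×2.61×1187.8 = -60.40 mGal
Difference = -60.40 − (7.60) = -68.00 mGal

-68.0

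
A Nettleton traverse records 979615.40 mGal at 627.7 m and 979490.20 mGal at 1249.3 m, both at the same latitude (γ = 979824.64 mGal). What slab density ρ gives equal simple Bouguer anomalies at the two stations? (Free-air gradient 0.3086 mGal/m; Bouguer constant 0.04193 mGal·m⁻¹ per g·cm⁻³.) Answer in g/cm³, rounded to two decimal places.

2.56

Δg_obs = 979490.20 − 979615.40 = -125.20 mGal over Δh = 1249.3 − 627.7 = 621.6 m
Equal Bouguer anomalies ⇒ Δg_obs + (0.3086 − 0.04193ρ)·Δh = 0
0.3086 − 0.04193ρ = −Δg_obs/Δh = 0.20142
ρ = (0.3086 − 0.20142) / 0.04193 = 2.56 g/cm³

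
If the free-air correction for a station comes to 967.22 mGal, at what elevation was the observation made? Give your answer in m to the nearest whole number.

3134

h = 967.22 / 0.3086 = 3134.22 m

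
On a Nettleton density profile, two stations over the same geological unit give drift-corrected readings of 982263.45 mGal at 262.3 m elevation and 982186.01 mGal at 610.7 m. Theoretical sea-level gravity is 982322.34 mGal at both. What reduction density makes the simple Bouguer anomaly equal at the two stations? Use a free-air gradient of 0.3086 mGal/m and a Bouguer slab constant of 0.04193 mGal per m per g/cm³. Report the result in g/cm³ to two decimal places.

Δg_obs = 982186.01 − 982263.45 = -77.44 mGal over Δh = 610.7 − 262.3 = 348.4 m
Equal Bouguer anomalies ⇒ Δg_obs + (0.3086 − 0.04193ρ)·Δh = 0
0.3086 − 0.04193ρ = −Δg_obs/Δh = 0.22227
ρ = (0.3086 − 0.22227) / 0.04193 = 2.06 g/cm³

2.06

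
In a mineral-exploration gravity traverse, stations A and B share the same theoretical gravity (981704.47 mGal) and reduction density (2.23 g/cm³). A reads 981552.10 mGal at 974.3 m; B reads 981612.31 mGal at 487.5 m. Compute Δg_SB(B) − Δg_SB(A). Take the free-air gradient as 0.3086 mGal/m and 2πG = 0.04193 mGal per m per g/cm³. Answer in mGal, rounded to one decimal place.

-44.5

Δg_SB(A) = 981552.10 − 981704.47 + 0.3086×974.3 − 0.04193×2.23×974.3 = 57.20 mGal
Δg_SB(B) = 981612.31 − 981704.47 + 0.3086×487.5 − 0.04193×2.23×487.5 = 12.70 mGal
Difference = 12.70 − (57.20) = -44.50 mGal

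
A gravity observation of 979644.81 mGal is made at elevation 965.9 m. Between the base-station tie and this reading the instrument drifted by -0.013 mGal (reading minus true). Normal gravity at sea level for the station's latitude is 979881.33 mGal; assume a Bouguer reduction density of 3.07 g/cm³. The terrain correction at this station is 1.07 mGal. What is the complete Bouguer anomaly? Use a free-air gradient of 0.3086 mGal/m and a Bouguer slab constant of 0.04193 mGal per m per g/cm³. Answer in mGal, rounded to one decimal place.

-61.7

Drift-corrected reading = 979644.81 − (-0.013) = 979644.823 mGal
Free-air correction = 0.3086 × 965.9 = 298.08 mGal
Free-air anomaly = 979644.823 − 979881.33 + (298.08) = 61.573 mGal
Bouguer slab correction = 0.04193 × 3.07 × 965.9 = 124.34 mGal
Simple Bouguer anomaly = 61.573 − (124.34) = -62.767 mGal
Complete Bouguer anomaly = -62.767 + 1.07 = -61.697 mGal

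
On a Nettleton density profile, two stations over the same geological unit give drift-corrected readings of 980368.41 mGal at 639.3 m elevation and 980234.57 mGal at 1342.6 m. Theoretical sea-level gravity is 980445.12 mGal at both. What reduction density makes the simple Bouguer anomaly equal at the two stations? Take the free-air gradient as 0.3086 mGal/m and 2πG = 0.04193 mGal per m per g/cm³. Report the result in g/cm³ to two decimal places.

Δg_obs = 980234.57 − 980368.41 = -133.84 mGal over Δh = 1342.6 − 639.3 = 703.3 m
Equal Bouguer anomalies ⇒ Δg_obs + (0.3086 − 0.04193ρ)·Δh = 0
0.3086 − 0.04193ρ = −Δg_obs/Δh = 0.19030
ρ = (0.3086 − 0.19030) / 0.04193 = 2.82 g/cm³

2.82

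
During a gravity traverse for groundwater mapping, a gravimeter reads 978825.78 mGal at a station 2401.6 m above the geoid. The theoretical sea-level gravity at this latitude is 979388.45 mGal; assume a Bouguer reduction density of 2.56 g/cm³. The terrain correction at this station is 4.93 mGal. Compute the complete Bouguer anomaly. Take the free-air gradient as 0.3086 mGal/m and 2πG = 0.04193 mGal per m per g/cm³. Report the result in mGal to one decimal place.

Free-air correction = 0.3086 × 2401.6 = 741.13 mGal
Free-air anomaly = 978825.78 − 979388.45 + (741.13) = 178.46 mGal
Bouguer slab correction = 0.04193 × 2.56 × 2401.6 = 257.79 mGal
Simple Bouguer anomaly = 178.46 − (257.79) = -79.33 mGal
Complete Bouguer anomaly = -79.33 + 4.93 = -74.40 mGal

-74.4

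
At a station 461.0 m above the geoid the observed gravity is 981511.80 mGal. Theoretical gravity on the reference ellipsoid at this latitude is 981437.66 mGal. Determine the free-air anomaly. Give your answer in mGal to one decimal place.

216.4

Free-air correction = 0.3086 × 461.0 = 142.26 mGal
Free-air anomaly = 981511.80 − 981437.66 + (142.26) = 216.40 mGal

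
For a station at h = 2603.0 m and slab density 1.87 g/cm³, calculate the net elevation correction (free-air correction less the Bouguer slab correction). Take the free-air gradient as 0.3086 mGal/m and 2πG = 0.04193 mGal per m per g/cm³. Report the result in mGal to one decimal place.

Combined gradient = 0.3086 − 0.04193 × 1.87 = 0.2301909 mGal/m
Combined elevation correction = 0.2301909 × 2603.0 = 599.2 mGal

599.2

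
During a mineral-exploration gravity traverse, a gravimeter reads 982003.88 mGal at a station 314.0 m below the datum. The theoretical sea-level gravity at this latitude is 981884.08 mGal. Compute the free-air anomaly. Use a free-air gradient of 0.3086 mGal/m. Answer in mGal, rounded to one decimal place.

22.9

Free-air correction = 0.3086 × -314.0 = -96.90 mGal
Free-air anomaly = 982003.88 − 981884.08 + (-96.90) = 22.90 mGal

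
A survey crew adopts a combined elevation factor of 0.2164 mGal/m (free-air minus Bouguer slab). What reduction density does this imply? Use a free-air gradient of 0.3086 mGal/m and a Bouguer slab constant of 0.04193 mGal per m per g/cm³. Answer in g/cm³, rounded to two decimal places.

0.2164 = 0.3086 − 0.04193 × ρ
ρ = (0.3086 − 0.2164) / 0.04193 = 2.20 g/cm³

2.20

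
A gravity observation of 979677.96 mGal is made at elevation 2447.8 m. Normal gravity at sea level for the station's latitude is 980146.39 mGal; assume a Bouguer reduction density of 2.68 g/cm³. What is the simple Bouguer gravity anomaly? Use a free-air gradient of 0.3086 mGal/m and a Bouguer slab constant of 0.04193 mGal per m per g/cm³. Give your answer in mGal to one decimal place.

Free-air correction = 0.3086 × 2447.8 = 755.39 mGal
Free-air anomaly = 979677.96 − 980146.39 + (755.39) = 286.96 mGal
Bouguer slab correction = 0.04193 × 2.68 × 2447.8 = 275.07 mGal
Simple Bouguer anomaly = 286.96 − (275.07) = 11.89 mGal

11.9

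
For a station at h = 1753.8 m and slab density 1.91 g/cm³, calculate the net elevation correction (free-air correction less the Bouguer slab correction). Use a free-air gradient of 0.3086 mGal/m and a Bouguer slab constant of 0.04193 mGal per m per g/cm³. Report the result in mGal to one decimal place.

400.8

Combined gradient = 0.3086 − 0.04193 × 1.91 = 0.2285137 mGal/m
Combined elevation correction = 0.2285137 × 1753.8 = 400.8 mGal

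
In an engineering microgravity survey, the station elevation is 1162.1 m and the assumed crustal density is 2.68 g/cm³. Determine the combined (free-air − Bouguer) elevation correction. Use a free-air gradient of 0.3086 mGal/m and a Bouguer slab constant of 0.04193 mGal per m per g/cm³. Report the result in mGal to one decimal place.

Combined gradient = 0.3086 − 0.04193 × 2.68 = 0.1962276 mGal/m
Combined elevation correction = 0.1962276 × 1162.1 = 228.0 mGal

228.0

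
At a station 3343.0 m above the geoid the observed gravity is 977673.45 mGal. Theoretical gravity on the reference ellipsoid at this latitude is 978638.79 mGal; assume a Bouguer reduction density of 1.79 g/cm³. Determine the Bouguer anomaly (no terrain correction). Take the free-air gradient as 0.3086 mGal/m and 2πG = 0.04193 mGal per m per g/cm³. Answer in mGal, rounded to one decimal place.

-184.6

Free-air correction = 0.3086 × 3343.0 = 1031.65 mGal
Free-air anomaly = 977673.45 − 978638.79 + (1031.65) = 66.31 mGal
Bouguer slab correction = 0.04193 × 1.79 × 3343.0 = 250.91 mGal
Simple Bouguer anomaly = 66.31 − (250.91) = -184.60 mGal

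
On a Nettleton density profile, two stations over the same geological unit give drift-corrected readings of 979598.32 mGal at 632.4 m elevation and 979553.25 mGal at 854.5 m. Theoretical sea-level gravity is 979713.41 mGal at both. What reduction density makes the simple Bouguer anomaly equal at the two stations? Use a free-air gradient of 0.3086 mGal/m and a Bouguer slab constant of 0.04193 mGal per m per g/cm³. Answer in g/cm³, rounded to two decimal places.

2.52

Δg_obs = 979553.25 − 979598.32 = -45.07 mGal over Δh = 854.5 − 632.4 = 222.1 m
Equal Bouguer anomalies ⇒ Δg_obs + (0.3086 − 0.04193ρ)·Δh = 0
0.3086 − 0.04193ρ = −Δg_obs/Δh = 0.20293
ρ = (0.3086 − 0.20293) / 0.04193 = 2.52 g/cm³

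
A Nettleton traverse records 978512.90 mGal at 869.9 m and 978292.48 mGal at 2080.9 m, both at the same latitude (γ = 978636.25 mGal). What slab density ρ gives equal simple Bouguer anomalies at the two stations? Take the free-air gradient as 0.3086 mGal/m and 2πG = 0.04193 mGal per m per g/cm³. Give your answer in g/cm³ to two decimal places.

Δg_obs = 978292.48 − 978512.90 = -220.42 mGal over Δh = 2080.9 − 869.9 = 1211.0 m
Equal Bouguer anomalies ⇒ Δg_obs + (0.3086 − 0.04193ρ)·Δh = 0
0.3086 − 0.04193ρ = −Δg_obs/Δh = 0.18201
ρ = (0.3086 − 0.18201) / 0.04193 = 3.02 g/cm³

3.02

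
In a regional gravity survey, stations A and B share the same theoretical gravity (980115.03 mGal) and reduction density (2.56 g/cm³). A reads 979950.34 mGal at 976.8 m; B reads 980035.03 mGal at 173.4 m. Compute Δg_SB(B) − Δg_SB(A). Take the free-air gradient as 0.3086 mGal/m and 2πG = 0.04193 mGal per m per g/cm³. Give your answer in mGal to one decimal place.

Δg_SB(A) = 979950.34 − 980115.03 + 0.3086×976.8 − 0.04193×2.56×976.8 = 31.90 mGal
Δg_SB(B) = 980035.03 − 980115.03 + 0.3086×173.4 − 0.04193×2.56×173.4 = -45.10 mGal
Difference = -45.10 − (31.90) = -77.00 mGal

-77.0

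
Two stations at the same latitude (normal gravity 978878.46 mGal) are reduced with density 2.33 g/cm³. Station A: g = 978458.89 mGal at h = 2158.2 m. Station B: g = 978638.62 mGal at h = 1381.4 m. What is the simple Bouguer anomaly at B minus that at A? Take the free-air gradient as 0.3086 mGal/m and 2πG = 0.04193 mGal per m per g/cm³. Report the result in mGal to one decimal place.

15.9

Δg_SB(A) = 978458.89 − 978878.46 + 0.3086×2158.2 − 0.04193×2.33×2158.2 = 35.60 mGal
Δg_SB(B) = 978638.62 − 978878.46 + 0.3086×1381.4 − 0.04193×2.33×1381.4 = 51.50 mGal
Difference = 51.50 − (35.60) = 15.90 mGal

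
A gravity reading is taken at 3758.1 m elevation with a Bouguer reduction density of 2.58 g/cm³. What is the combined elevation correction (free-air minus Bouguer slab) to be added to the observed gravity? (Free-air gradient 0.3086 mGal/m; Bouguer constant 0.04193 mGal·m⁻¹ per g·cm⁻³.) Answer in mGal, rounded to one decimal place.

753.2

Combined gradient = 0.3086 − 0.04193 × 2.58 = 0.2004206 mGal/m
Combined elevation correction = 0.2004206 × 3758.1 = 753.2 mGal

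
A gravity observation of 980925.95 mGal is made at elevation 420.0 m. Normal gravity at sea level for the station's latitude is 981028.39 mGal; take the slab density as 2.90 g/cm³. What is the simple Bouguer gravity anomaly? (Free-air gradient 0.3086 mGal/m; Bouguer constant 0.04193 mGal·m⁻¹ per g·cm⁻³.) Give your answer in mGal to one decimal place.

-23.9

Free-air correction = 0.3086 × 420.0 = 129.61 mGal
Free-air anomaly = 980925.95 − 981028.39 + (129.61) = 27.17 mGal
Bouguer slab correction = 0.04193 × 2.90 × 420.0 = 51.07 mGal
Simple Bouguer anomaly = 27.17 − (51.07) = -23.90 mGal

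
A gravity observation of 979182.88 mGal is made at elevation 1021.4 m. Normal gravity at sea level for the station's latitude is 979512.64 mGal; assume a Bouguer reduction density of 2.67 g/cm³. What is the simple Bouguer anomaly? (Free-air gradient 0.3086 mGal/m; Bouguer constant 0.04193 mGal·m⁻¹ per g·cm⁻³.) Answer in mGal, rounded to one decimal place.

Free-air correction = 0.3086 × 1021.4 = 315.20 mGal
Free-air anomaly = 979182.88 − 979512.64 + (315.20) = -14.56 mGal
Bouguer slab correction = 0.04193 × 2.67 × 1021.4 = 114.35 mGal
Simple Bouguer anomaly = -14.56 − (114.35) = -128.91 mGal

-128.9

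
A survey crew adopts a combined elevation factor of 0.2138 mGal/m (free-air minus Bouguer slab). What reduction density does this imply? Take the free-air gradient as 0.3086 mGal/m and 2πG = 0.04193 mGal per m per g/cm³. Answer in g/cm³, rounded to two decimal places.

0.2138 = 0.3086 − 0.04193 × ρ
ρ = (0.3086 − 0.2138) / 0.04193 = 2.26 g/cm³

2.26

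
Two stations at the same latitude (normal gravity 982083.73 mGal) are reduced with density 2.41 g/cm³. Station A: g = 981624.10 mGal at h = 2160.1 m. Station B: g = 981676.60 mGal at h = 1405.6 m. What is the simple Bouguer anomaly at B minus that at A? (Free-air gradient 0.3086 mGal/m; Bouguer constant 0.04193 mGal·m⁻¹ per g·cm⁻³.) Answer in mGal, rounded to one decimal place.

Δg_SB(A) = 981624.10 − 982083.73 + 0.3086×2160.1 − 0.04193×2.41×2160.1 = -11.30 mGal
Δg_SB(B) = 981676.60 − 982083.73 + 0.3086×1405.6 − 0.04193×2.41×1405.6 = -115.40 mGal
Difference = -115.40 − (-11.30) = -104.10 mGal

-104.1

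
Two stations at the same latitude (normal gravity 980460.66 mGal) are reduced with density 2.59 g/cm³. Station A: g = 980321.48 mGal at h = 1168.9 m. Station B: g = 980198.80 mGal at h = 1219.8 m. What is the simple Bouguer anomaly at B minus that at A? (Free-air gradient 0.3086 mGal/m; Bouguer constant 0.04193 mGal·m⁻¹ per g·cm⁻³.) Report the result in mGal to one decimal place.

Δg_SB(A) = 980321.48 − 980460.66 + 0.3086×1168.9 − 0.04193×2.59×1168.9 = 94.60 mGal
Δg_SB(B) = 980198.80 − 980460.66 + 0.3086×1219.8 − 0.04193×2.59×1219.8 = -17.90 mGal
Difference = -17.90 − (94.60) = -112.50 mGal

-112.5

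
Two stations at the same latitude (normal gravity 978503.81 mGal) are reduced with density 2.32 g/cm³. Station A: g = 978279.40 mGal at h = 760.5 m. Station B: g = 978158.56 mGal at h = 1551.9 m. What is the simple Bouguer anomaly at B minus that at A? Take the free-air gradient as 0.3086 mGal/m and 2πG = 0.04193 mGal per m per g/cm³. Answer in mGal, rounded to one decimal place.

46.4

Δg_SB(A) = 978279.40 − 978503.81 + 0.3086×760.5 − 0.04193×2.32×760.5 = -63.70 mGal
Δg_SB(B) = 978158.56 − 978503.81 + 0.3086×1551.9 − 0.04193×2.32×1551.9 = -17.30 mGal
Difference = -17.30 − (-63.70) = 46.40 mGal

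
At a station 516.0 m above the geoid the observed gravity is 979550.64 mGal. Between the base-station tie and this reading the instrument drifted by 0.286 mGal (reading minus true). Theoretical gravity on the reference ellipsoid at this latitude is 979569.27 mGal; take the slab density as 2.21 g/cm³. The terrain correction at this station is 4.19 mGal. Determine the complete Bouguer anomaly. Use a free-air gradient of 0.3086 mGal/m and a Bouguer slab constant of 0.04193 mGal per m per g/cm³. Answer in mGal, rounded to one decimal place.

96.7

Drift-corrected reading = 979550.64 − (0.286) = 979550.354 mGal
Free-air correction = 0.3086 × 516.0 = 159.24 mGal
Free-air anomaly = 979550.354 − 979569.27 + (159.24) = 140.324 mGal
Bouguer slab correction = 0.04193 × 2.21 × 516.0 = 47.82 mGal
Simple Bouguer anomaly = 140.324 − (47.82) = 92.504 mGal
Complete Bouguer anomaly = 92.504 + 4.19 = 96.694 mGal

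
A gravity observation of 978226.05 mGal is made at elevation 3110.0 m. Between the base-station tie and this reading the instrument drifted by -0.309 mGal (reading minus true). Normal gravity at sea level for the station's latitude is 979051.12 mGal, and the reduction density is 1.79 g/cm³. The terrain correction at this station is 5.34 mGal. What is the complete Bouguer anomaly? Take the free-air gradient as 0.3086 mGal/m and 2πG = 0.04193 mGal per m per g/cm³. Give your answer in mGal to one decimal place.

Drift-corrected reading = 978226.05 − (-0.309) = 978226.359 mGal
Free-air correction = 0.3086 × 3110.0 = 959.75 mGal
Free-air anomaly = 978226.359 − 979051.12 + (959.75) = 134.989 mGal
Bouguer slab correction = 0.04193 × 1.79 × 3110.0 = 233.42 mGal
Simple Bouguer anomaly = 134.989 − (233.42) = -98.431 mGal
Complete Bouguer anomaly = -98.431 + 5.34 = -93.091 mGal

-93.1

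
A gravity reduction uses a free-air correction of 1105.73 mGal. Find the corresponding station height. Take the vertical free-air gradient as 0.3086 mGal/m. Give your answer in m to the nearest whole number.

3583

h = 1105.73 / 0.3086 = 3583.05 m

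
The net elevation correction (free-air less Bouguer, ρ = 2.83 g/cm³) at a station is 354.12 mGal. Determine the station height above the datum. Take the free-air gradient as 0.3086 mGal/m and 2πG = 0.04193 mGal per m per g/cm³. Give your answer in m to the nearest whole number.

1864

Combined gradient = 0.3086 − 0.04193 × 2.83 = 0.1899381 mGal/m
h = 354.12 / 0.1899381 = 1864.40 m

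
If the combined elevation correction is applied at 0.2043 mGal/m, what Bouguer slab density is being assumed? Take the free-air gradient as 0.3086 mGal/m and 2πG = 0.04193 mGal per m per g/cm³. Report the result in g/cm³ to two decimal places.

2.49

0.2043 = 0.3086 − 0.04193 × ρ
ρ = (0.3086 − 0.2043) / 0.04193 = 2.49 g/cm³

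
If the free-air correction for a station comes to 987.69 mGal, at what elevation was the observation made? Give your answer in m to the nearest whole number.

h = 987.69 / 0.3086 = 3200.55 m

3201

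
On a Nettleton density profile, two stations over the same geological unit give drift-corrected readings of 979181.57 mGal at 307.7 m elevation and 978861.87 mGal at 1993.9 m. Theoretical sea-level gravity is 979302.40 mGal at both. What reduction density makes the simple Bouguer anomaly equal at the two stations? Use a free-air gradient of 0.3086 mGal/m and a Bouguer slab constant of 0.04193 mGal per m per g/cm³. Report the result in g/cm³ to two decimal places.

2.84

Δg_obs = 978861.87 − 979181.57 = -319.70 mGal over Δh = 1993.9 − 307.7 = 1686.2 m
Equal Bouguer anomalies ⇒ Δg_obs + (0.3086 − 0.04193ρ)·Δh = 0
0.3086 − 0.04193ρ = −Δg_obs/Δh = 0.18960
ρ = (0.3086 − 0.18960) / 0.04193 = 2.84 g/cm³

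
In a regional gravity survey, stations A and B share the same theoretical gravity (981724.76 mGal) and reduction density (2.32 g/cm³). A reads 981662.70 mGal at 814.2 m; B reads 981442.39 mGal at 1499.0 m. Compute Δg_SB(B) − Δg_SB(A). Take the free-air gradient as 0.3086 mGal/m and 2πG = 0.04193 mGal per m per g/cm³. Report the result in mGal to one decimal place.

Δg_SB(A) = 981662.70 − 981724.76 + 0.3086×814.2 − 0.04193×2.32×814.2 = 110.00 mGal
Δg_SB(B) = 981442.39 − 981724.76 + 0.3086×1499.0 − 0.04193×2.32×1499.0 = 34.40 mGal
Difference = 34.40 − (110.00) = -75.60 mGal

-75.6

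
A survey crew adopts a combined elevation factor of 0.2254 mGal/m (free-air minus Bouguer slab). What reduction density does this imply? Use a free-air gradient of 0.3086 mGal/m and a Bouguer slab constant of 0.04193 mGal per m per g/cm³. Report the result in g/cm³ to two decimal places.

1.98

0.2254 = 0.3086 − 0.04193 × ρ
ρ = (0.3086 − 0.2254) / 0.04193 = 1.98 g/cm³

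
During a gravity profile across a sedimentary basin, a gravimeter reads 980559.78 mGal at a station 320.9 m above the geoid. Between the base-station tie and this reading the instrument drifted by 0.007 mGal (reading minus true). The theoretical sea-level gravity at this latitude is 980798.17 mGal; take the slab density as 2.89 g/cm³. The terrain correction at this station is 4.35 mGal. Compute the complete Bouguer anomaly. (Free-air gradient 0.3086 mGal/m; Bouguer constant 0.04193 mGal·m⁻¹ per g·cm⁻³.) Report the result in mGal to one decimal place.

-173.9

Drift-corrected reading = 980559.78 − (0.007) = 980559.773 mGal
Free-air correction = 0.3086 × 320.9 = 99.03 mGal
Free-air anomaly = 980559.773 − 980798.17 + (99.03) = -139.367 mGal
Bouguer slab correction = 0.04193 × 2.89 × 320.9 = 38.89 mGal
Simple Bouguer anomaly = -139.367 − (38.89) = -178.257 mGal
Complete Bouguer anomaly = -178.257 + 4.35 = -173.907 mGal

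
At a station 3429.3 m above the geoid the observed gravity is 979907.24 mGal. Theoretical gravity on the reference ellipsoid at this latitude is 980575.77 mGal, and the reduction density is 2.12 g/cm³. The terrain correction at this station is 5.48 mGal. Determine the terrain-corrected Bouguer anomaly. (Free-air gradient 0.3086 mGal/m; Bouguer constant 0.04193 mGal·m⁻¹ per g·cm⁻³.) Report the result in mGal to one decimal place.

Free-air correction = 0.3086 × 3429.3 = 1058.28 mGal
Free-air anomaly = 979907.24 − 980575.77 + (1058.28) = 389.75 mGal
Bouguer slab correction = 0.04193 × 2.12 × 3429.3 = 304.84 mGal
Simple Bouguer anomaly = 389.75 − (304.84) = 84.91 mGal
Complete Bouguer anomaly = 84.91 + 5.48 = 90.39 mGal

90.4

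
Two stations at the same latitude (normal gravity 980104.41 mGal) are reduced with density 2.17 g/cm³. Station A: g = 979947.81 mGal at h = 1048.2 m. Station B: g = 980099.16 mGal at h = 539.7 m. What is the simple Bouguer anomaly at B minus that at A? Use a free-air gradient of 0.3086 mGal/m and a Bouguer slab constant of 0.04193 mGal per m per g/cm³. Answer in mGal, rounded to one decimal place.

40.7

Δg_SB(A) = 979947.81 − 980104.41 + 0.3086×1048.2 − 0.04193×2.17×1048.2 = 71.50 mGal
Δg_SB(B) = 980099.16 − 980104.41 + 0.3086×539.7 − 0.04193×2.17×539.7 = 112.20 mGal
Difference = 112.20 − (71.50) = 40.70 mGal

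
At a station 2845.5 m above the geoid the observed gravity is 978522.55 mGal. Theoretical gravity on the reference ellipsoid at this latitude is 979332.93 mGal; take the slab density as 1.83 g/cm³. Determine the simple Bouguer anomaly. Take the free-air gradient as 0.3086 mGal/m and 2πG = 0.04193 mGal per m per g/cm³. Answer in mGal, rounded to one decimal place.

Free-air correction = 0.3086 × 2845.5 = 878.12 mGal
Free-air anomaly = 978522.55 − 979332.93 + (878.12) = 67.74 mGal
Bouguer slab correction = 0.04193 × 1.83 × 2845.5 = 218.34 mGal
Simple Bouguer anomaly = 67.74 − (218.34) = -150.60 mGal

-150.6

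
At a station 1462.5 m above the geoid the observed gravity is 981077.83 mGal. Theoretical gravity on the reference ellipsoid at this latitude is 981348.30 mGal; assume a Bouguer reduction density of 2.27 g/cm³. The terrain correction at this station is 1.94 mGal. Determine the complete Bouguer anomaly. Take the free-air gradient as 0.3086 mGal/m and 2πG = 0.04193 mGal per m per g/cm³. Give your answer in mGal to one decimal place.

43.6

Free-air correction = 0.3086 × 1462.5 = 451.33 mGal
Free-air anomaly = 981077.83 − 981348.30 + (451.33) = 180.86 mGal
Bouguer slab correction = 0.04193 × 2.27 × 1462.5 = 139.20 mGal
Simple Bouguer anomaly = 180.86 − (139.20) = 41.66 mGal
Complete Bouguer anomaly = 41.66 + 1.94 = 43.60 mGal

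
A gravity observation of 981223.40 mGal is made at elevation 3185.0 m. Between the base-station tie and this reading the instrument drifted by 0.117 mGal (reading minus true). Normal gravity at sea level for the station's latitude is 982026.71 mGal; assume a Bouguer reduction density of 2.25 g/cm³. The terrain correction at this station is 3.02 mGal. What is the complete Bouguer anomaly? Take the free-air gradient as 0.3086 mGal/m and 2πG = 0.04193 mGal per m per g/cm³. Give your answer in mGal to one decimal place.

Drift-corrected reading = 981223.40 − (0.117) = 981223.283 mGal
Free-air correction = 0.3086 × 3185.0 = 982.89 mGal
Free-air anomaly = 981223.283 − 982026.71 + (982.89) = 179.463 mGal
Bouguer slab correction = 0.04193 × 2.25 × 3185.0 = 300.48 mGal
Simple Bouguer anomaly = 179.463 − (300.48) = -121.017 mGal
Complete Bouguer anomaly = -121.017 + 3.02 = -117.997 mGal

-118.0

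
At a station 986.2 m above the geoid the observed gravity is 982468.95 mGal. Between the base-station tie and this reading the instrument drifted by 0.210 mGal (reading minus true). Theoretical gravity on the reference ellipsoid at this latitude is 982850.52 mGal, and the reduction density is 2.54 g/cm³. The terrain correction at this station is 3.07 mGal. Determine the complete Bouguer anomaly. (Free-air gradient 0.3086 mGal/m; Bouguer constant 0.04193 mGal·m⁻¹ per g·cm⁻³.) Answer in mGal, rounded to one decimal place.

-179.4

Drift-corrected reading = 982468.95 − (0.210) = 982468.740 mGal
Free-air correction = 0.3086 × 986.2 = 304.34 mGal
Free-air anomaly = 982468.740 − 982850.52 + (304.34) = -77.440 mGal
Bouguer slab correction = 0.04193 × 2.54 × 986.2 = 105.03 mGal
Simple Bouguer anomaly = -77.440 − (105.03) = -182.470 mGal
Complete Bouguer anomaly = -182.470 + 3.07 = -179.400 mGal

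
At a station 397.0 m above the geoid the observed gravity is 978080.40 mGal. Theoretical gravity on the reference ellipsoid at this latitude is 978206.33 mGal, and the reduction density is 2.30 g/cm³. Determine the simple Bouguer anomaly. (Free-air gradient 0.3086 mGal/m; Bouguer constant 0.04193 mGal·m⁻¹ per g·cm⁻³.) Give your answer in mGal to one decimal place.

Free-air correction = 0.3086 × 397.0 = 122.51 mGal
Free-air anomaly = 978080.40 − 978206.33 + (122.51) = -3.42 mGal
Bouguer slab correction = 0.04193 × 2.30 × 397.0 = 38.29 mGal
Simple Bouguer anomaly = -3.42 − (38.29) = -41.71 mGal

-41.7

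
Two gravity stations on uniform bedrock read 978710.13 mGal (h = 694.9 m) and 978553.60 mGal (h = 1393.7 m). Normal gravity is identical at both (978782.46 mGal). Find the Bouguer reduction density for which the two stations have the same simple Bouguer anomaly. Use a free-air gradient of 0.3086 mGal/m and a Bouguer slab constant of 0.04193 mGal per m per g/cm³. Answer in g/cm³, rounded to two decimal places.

2.02

Δg_obs = 978553.60 − 978710.13 = -156.53 mGal over Δh = 1393.7 − 694.9 = 698.8 m
Equal Bouguer anomalies ⇒ Δg_obs + (0.3086 − 0.04193ρ)·Δh = 0
0.3086 − 0.04193ρ = −Δg_obs/Δh = 0.22400
ρ = (0.3086 − 0.22400) / 0.04193 = 2.02 g/cm³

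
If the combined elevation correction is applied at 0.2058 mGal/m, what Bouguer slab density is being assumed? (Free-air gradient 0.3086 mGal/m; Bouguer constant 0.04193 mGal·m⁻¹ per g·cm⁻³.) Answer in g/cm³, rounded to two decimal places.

2.45

0.2058 = 0.3086 − 0.04193 × ρ
ρ = (0.3086 − 0.2058) / 0.04193 = 2.45 g/cm³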